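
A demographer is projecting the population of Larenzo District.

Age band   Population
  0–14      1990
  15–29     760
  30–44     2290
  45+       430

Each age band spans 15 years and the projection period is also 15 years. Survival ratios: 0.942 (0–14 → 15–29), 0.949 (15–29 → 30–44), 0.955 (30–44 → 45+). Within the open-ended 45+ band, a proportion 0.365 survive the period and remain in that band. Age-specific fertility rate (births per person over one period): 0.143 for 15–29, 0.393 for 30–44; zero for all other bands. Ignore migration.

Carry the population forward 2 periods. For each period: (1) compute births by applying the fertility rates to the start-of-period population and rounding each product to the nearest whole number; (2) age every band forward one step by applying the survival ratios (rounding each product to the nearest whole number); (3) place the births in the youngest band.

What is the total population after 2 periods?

4825

Call the groups 1 to 4, youngest first.
Period 1.
Births: 760 * 0.143 = 109, 2290 * 0.393 = 900 — total 1009
Group 2: 1990 * 0.942 = 1875
Group 3: 760 * 0.949 = 721
Group 4: 2290 * 0.955 + 430 * 0.365 = 2187 + 157 = 2344
Population now: 0–14=1009, 15–29=1875, 30–44=721, 45+=2344
Period 2.
Births: 1875 * 0.143 = 268, 721 * 0.393 = 283 — total 551
Group 2: 1009 * 0.942 = 950
Group 3: 1875 * 0.949 = 1779
Group 4: 721 * 0.955 + 2344 * 0.365 = 689 + 856 = 1545
Population now: 0–14=551, 15–29=950, 30–44=1779, 45+=1545
Total after period 2: 551 + 950 + 1779 + 1545 = 4825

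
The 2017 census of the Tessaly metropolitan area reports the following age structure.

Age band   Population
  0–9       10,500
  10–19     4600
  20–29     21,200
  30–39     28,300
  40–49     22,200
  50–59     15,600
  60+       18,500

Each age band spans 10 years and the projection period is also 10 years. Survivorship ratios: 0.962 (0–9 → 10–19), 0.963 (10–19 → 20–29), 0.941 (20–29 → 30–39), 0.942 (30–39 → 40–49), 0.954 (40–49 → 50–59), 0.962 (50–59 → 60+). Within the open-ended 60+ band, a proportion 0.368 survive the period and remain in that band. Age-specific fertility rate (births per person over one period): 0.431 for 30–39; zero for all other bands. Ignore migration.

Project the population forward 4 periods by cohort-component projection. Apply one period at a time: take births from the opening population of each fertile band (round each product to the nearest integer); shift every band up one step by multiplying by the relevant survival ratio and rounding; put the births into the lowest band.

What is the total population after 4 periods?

66737

[period 1]
Births: 28300 × 0.431 = 12197
10–19: 10500 × 0.962 = 10101
20–29: 4600 × 0.963 = 4430
30–39: 21200 × 0.941 = 19949
40–49: 28300 × 0.942 = 26659
50–59: 22200 × 0.954 = 21179
60+: 15600 × 0.962 + 18500 × 0.368 = 15007 + 6808 = 21815
End of period: [12197, 10101, 4430, 19949, 26659, 21179, 21815]
[period 2]
Births: 19949 × 0.431 = 8598
10–19: 12197 × 0.962 = 11734
20–29: 10101 × 0.963 = 9727
30–39: 4430 × 0.941 = 4169
40–49: 19949 × 0.942 = 18792
50–59: 26659 × 0.954 = 25433
60+: 21179 × 0.962 + 21815 × 0.368 = 20374 + 8028 = 28402
End of period: [8598, 11734, 9727, 4169, 18792, 25433, 28402]
[period 3]
Births: 4169 × 0.431 = 1797
10–19: 8598 × 0.962 = 8271
20–29: 11734 × 0.963 = 11300
30–39: 9727 × 0.941 = 9153
40–49: 4169 × 0.942 = 3927
50–59: 18792 × 0.954 = 17928
60+: 25433 × 0.962 + 28402 × 0.368 = 24467 + 10452 = 34919
End of period: [1797, 8271, 11300, 9153, 3927, 17928, 34919]
[period 4]
Births: 9153 × 0.431 = 3945
10–19: 1797 × 0.962 = 1729
20–29: 8271 × 0.963 = 7965
30–39: 11300 × 0.941 = 10633
40–49: 9153 × 0.942 = 8622
50–59: 3927 × 0.954 = 3746
60+: 17928 × 0.962 + 34919 × 0.368 = 17247 + 12850 = 30097
End of period: [3945, 1729, 7965, 10633, 8622, 3746, 30097]
Total after period 4: 3945 + 1729 + 7965 + 10633 + 8622 + 3746 + 30097 = 66737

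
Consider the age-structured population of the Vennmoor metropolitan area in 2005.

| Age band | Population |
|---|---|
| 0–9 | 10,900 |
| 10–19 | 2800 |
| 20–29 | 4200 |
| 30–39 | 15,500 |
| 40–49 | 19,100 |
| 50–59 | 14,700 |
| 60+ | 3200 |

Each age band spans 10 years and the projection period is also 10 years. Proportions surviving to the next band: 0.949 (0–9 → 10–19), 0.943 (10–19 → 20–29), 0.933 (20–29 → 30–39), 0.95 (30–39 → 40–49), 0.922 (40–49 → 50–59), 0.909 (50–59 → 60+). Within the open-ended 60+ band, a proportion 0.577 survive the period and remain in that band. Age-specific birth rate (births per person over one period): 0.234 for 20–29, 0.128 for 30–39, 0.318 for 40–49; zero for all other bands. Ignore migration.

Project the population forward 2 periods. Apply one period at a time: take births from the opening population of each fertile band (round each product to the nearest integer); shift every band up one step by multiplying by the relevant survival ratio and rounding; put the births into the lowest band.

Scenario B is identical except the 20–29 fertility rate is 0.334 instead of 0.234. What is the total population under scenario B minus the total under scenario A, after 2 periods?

662

Period 1.
Births: 4200 × 0.234 = 983 ; 15500 × 0.128 = 1984 ; 19100 × 0.318 = 6074 → total 9041
10–19: 10900 × 0.949 = 10344
20–29: 2800 × 0.943 = 2640
30–39: 4200 × 0.933 = 3919
40–49: 15500 × 0.95 = 14725
50–59: 19100 × 0.922 = 17610
60+: 14700 × 0.909 + 3200 × 0.577 = 13362 + 1846 = 15208
End of period: [9041, 10344, 2640, 3919, 14725, 17610, 15208]
Period 2.
Births: 2640 × 0.234 = 618 ; 3919 × 0.128 = 502 ; 14725 × 0.318 = 4683 → total 5803
10–19: 9041 × 0.949 = 8580
20–29: 10344 × 0.943 = 9754
30–39: 2640 × 0.933 = 2463
40–49: 3919 × 0.95 = 3723
50–59: 14725 × 0.922 = 13576
60+: 17610 × 0.909 + 15208 × 0.577 = 16007 + 8775 = 24782
End of period: [5803, 8580, 9754, 2463, 3723, 13576, 24782]
Scenario A total after 2 periods: 68681
Scenario B projection —
Period 1.
Births: 4200 × 0.334 = 1403 ; 15500 × 0.128 = 1984 ; 19100 × 0.318 = 6074 → total 9461
10–19: 10900 × 0.949 = 10344
20–29: 2800 × 0.943 = 2640
30–39: 4200 × 0.933 = 3919
40–49: 15500 × 0.95 = 14725
50–59: 19100 × 0.922 = 17610
60+: 14700 × 0.909 + 3200 × 0.577 = 13362 + 1846 = 15208
End of period: [9461, 10344, 2640, 3919, 14725, 17610, 15208]
Period 2.
Births: 2640 × 0.334 = 882 ; 3919 × 0.128 = 502 ; 14725 × 0.318 = 4683 → total 6067
10–19: 9461 × 0.949 = 8978
20–29: 10344 × 0.943 = 9754
30–39: 2640 × 0.933 = 2463
40–49: 3919 × 0.95 = 3723
50–59: 14725 × 0.922 = 13576
60+: 17610 × 0.909 + 15208 × 0.577 = 16007 + 8775 = 24782
End of period: [6067, 8978, 9754, 2463, 3723, 13576, 24782]
Scenario B total after 2 periods: 69343
Difference B − A = 69343 − 68681 = 662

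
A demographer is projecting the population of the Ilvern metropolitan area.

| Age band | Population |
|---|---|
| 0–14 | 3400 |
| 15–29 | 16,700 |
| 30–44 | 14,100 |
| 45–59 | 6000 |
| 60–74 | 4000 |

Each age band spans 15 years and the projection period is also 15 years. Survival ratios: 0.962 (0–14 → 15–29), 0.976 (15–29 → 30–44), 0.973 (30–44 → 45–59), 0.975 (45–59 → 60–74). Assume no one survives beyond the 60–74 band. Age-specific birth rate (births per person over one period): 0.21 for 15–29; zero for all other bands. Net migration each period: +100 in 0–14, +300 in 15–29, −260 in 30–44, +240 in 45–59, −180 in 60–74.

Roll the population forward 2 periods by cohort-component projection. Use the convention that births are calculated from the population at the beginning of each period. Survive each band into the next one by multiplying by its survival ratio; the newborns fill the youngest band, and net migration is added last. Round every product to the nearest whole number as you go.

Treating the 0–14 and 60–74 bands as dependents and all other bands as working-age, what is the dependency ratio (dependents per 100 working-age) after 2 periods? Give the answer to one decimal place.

Numbering the bands 1..5 from youngest to oldest:
— Period 1 —
Births: 16700 × 0.21 = 3507
Band 2: 3400 × 0.962 = 3271
Band 3: 16700 × 0.976 = 16299
Band 4: 14100 × 0.973 = 13719
Band 5: 6000 × 0.975 = 5850
Net migration: Band 1 + 100 → 3607; Band 2 + 300 → 3571; Band 3 − 260 → 16039; Band 4 + 240 → 13959; Band 5 − 180 → 5670
Population now: 0–14=3607, 15–29=3571, 30–44=16039, 45–59=13959, 60–74=5670
— Period 2 —
Births: 3571 × 0.21 = 750
Band 2: 3607 × 0.962 = 3470
Band 3: 3571 × 0.976 = 3485
Band 4: 16039 × 0.973 = 15606
Band 5: 13959 × 0.975 = 13610
Net migration: Band 1 + 100 → 850; Band 2 + 300 → 3770; Band 3 − 260 → 3225; Band 4 + 240 → 15846; Band 5 − 180 → 13430
Population now: 0–14=850, 15–29=3770, 30–44=3225, 45–59=15846, 60–74=13430
Dependents (band 0–14 + band 60–74) = 850 + 13430 = 14280; working-age = 22841; ratio = 14280/22841 × 100 = 62.5

62.5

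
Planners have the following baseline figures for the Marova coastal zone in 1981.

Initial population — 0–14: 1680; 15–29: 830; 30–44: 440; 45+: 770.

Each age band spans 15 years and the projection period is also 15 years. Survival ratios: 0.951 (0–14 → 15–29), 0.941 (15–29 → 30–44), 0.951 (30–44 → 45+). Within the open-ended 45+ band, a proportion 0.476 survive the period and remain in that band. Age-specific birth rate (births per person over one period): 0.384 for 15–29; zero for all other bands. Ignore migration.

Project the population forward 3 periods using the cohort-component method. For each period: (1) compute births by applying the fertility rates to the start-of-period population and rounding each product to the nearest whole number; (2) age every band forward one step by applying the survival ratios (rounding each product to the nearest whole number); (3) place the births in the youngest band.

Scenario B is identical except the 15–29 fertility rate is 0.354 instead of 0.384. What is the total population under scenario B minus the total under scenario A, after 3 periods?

(Bands numbered youngest = 1 to oldest = 4.)
After projecting period 1:
Births: 830 × 0.384 = 319
Band 2: 1680 × 0.951 = 1598
Band 3: 830 × 0.941 = 781
Band 4: 440 × 0.951 + 770 × 0.476 = 418 + 367 = 785
Giving 319 / 1598 / 781 / 785.
After projecting period 2:
Births: 1598 × 0.384 = 614
Band 2: 319 × 0.951 = 303
Band 3: 1598 × 0.941 = 1504
Band 4: 781 × 0.951 + 785 × 0.476 = 743 + 374 = 1117
Giving 614 / 303 / 1504 / 1117.
After projecting period 3:
Births: 303 × 0.384 = 116
Band 2: 614 × 0.951 = 584
Band 3: 303 × 0.941 = 285
Band 4: 1504 × 0.951 + 1117 × 0.476 = 1430 + 532 = 1962
Giving 116 / 584 / 285 / 1962.
Scenario A total after 3 periods: 2947
Scenario B projection —
After projecting period 1:
Births: 830 × 0.354 = 294
Band 2: 1680 × 0.951 = 1598
Band 3: 830 × 0.941 = 781
Band 4: 440 × 0.951 + 770 × 0.476 = 418 + 367 = 785
Giving 294 / 1598 / 781 / 785.
After projecting period 2:
Births: 1598 × 0.354 = 566
Band 2: 294 × 0.951 = 280
Band 3: 1598 × 0.941 = 1504
Band 4: 781 × 0.951 + 785 × 0.476 = 743 + 374 = 1117
Giving 566 / 280 / 1504 / 1117.
After projecting period 3:
Births: 280 × 0.354 = 99
Band 2: 566 × 0.951 = 538
Band 3: 280 × 0.941 = 263
Band 4: 1504 × 0.951 + 1117 × 0.476 = 1430 + 532 = 1962
Giving 99 / 538 / 263 / 1962.
Scenario B total after 3 periods: 2862
Difference B − A = 2862 − 2947 = -85

-85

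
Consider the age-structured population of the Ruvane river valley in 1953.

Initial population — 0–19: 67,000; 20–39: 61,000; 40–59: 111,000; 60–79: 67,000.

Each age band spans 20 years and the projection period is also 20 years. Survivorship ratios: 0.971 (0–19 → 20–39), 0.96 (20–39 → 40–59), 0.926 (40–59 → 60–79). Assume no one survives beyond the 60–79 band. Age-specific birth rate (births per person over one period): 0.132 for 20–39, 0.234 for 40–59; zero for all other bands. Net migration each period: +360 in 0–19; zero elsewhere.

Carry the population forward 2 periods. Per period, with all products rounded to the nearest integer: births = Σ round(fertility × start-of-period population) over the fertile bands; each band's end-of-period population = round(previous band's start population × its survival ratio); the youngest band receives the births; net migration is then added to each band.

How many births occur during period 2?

22291

Period 1.
Births: 61000 * 0.132 = 8052, 111000 * 0.234 = 25974 — total 34026
20–39: 67000 * 0.971 = 65057
40–59: 61000 * 0.96 = 58560
60–79: 111000 * 0.926 = 102786
Net migration: 0–19 + 360 → 34386
Giving 34386 / 65057 / 58560 / 102786.
Period 2.
Births: 65057 * 0.132 = 8588, 58560 * 0.234 = 13703 — total 22291
20–39: 34386 * 0.971 = 33389
40–59: 65057 * 0.96 = 62455
60–79: 58560 * 0.926 = 54227
Net migration: 0–19 + 360 → 22651
Giving 22651 / 33389 / 62455 / 54227.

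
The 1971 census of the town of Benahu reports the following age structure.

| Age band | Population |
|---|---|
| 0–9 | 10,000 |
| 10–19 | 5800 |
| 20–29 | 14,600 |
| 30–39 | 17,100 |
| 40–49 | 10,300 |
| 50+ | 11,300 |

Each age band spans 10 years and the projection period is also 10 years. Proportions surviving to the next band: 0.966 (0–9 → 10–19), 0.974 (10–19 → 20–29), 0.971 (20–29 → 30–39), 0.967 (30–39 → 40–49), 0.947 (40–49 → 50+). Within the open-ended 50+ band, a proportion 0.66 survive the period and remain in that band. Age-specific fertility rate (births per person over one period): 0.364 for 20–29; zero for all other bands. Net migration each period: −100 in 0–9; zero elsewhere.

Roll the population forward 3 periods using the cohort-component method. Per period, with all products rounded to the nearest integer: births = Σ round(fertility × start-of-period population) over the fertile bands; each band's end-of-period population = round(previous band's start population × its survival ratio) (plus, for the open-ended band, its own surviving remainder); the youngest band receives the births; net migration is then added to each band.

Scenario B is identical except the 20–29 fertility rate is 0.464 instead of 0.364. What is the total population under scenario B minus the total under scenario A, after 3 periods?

2860

Numbering the groups 1..6 from youngest to oldest:
— Period 1 —
Births: 14600 × 0.364 = 5314
Group 2: 10000 × 0.966 = 9660
Group 3: 5800 × 0.974 = 5649
Group 4: 14600 × 0.971 = 14177
Group 5: 17100 × 0.967 = 16536
Group 6: 10300 × 0.947 + 11300 × 0.66 = 9754 + 7458 = 17212
Net migration: Group 1 − 100 → 5214
Population now: 0–9=5214, 10–19=9660, 20–29=5649, 30–39=14177, 40–49=16536, 50+=17212
— Period 2 —
Births: 5649 × 0.364 = 2056
Group 2: 5214 × 0.966 = 5037
Group 3: 9660 × 0.974 = 9409
Group 4: 5649 × 0.971 = 5485
Group 5: 14177 × 0.967 = 13709
Group 6: 16536 × 0.947 + 17212 × 0.66 = 15660 + 11360 = 27020
Net migration: Group 1 − 100 → 1956
Population now: 0–9=1956, 10–19=5037, 20–29=9409, 30–39=5485, 40–49=13709, 50+=27020
— Period 3 —
Births: 9409 × 0.364 = 3425
Group 2: 1956 × 0.966 = 1889
Group 3: 5037 × 0.974 = 4906
Group 4: 9409 × 0.971 = 9136
Group 5: 5485 × 0.967 = 5304
Group 6: 13709 × 0.947 + 27020 × 0.66 = 12982 + 17833 = 30815
Net migration: Group 1 − 100 → 3325
Population now: 0–9=3325, 10–19=1889, 20–29=4906, 30–39=9136, 40–49=5304, 50+=30815
Scenario A total after 3 periods: 55375
Scenario B projection —
— Period 1 —
Births: 14600 × 0.464 = 6774
Group 2: 10000 × 0.966 = 9660
Group 3: 5800 × 0.974 = 5649
Group 4: 14600 × 0.971 = 14177
Group 5: 17100 × 0.967 = 16536
Group 6: 10300 × 0.947 + 11300 × 0.66 = 9754 + 7458 = 17212
Net migration: Group 1 − 100 → 6674
Population now: 0–9=6674, 10–19=9660, 20–29=5649, 30–39=14177, 40–49=16536, 50+=17212
— Period 2 —
Births: 5649 × 0.464 = 2621
Group 2: 6674 × 0.966 = 6447
Group 3: 9660 × 0.974 = 9409
Group 4: 5649 × 0.971 = 5485
Group 5: 14177 × 0.967 = 13709
Group 6: 16536 × 0.947 + 17212 × 0.66 = 15660 + 11360 = 27020
Net migration: Group 1 − 100 → 2521
Population now: 0–9=2521, 10–19=6447, 20–29=9409, 30–39=5485, 40–49=13709, 50+=27020
— Period 3 —
Births: 9409 × 0.464 = 4366
Group 2: 2521 × 0.966 = 2435
Group 3: 6447 × 0.974 = 6279
Group 4: 9409 × 0.971 = 9136
Group 5: 5485 × 0.967 = 5304
Group 6: 13709 × 0.947 + 27020 × 0.66 = 12982 + 17833 = 30815
Net migration: Group 1 − 100 → 4266
Population now: 0–9=4266, 10–19=2435, 20–29=6279, 30–39=9136, 40–49=5304, 50+=30815
Scenario B total after 3 periods: 58235
Difference B − A = 58235 − 55375 = 2860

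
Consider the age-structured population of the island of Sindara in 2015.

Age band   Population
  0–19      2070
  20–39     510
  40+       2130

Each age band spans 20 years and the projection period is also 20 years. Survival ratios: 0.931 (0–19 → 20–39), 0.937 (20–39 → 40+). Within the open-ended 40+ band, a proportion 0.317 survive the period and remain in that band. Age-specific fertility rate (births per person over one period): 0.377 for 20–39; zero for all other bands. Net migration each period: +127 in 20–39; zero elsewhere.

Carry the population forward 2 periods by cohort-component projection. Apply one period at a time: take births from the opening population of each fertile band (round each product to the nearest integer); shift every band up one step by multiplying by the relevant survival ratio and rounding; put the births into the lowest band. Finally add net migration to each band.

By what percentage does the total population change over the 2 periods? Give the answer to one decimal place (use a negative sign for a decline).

-28.4

Call the bands 1 to 3, youngest first.
Period 1:
Births: 510 * 0.377 = 192
Band 2: 2070 * 0.931 = 1927
Band 3: 510 * 0.937 + 2130 * 0.317 = 478 + 675 = 1153
Net migration: Band 2 + 127 → 2054
Population now: 0–19=192, 20–39=2054, 40+=1153
Period 2:
Births: 2054 * 0.377 = 774
Band 2: 192 * 0.931 = 179
Band 3: 2054 * 0.937 + 1153 * 0.317 = 1925 + 366 = 2291
Net migration: Band 2 + 127 → 306
Population now: 0–19=774, 20–39=306, 40+=2291
Total: 4710 → 3371; change = -1339; percentage change = -28.4%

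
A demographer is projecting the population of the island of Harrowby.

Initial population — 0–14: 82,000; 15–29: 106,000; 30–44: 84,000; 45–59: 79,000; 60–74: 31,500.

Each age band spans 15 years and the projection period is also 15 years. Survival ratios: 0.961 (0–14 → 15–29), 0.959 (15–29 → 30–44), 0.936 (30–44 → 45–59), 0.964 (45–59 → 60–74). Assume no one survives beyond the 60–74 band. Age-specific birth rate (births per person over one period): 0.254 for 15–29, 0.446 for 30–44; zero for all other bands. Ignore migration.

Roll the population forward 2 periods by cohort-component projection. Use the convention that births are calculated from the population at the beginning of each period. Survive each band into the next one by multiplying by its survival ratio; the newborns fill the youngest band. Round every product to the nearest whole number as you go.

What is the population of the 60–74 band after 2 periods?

75794

— Period 1 —
Births: 106000 × 0.254 = 26924 ; 84000 × 0.446 = 37464 — total 64388
15–29: 82000 × 0.961 = 78802
30–44: 106000 × 0.959 = 101654
45–59: 84000 × 0.936 = 78624
60–74: 79000 × 0.964 = 76156
→ [64388, 78802, 101654, 78624, 76156]
— Period 2 —
Births: 78802 × 0.254 = 20016 ; 101654 × 0.446 = 45338 — total 65354
15–29: 64388 × 0.961 = 61877
30–44: 78802 × 0.959 = 75571
45–59: 101654 × 0.936 = 95148
60–74: 78624 × 0.964 = 75794
→ [65354, 61877, 75571, 95148, 75794]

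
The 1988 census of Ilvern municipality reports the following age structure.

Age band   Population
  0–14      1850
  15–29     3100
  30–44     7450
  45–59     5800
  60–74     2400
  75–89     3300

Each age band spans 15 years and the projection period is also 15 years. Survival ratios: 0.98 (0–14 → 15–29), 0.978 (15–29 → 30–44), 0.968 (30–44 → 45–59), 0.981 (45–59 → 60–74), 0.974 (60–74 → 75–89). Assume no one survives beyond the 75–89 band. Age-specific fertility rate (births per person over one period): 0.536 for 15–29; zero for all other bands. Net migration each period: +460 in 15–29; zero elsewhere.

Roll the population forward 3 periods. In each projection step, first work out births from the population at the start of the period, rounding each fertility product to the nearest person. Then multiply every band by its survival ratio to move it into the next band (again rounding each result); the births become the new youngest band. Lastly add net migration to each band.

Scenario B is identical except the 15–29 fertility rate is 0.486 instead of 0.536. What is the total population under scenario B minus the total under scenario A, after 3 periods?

-439

[period 1]
Births: 3100 × 0.536 = 1662
15–29: 1850 × 0.98 = 1813
30–44: 3100 × 0.978 = 3032
45–59: 7450 × 0.968 = 7212
60–74: 5800 × 0.981 = 5690
75–89: 2400 × 0.974 = 2338
Net migration: 15–29 + 460 → 2273
End of period: [1662, 2273, 3032, 7212, 5690, 2338]
[period 2]
Births: 2273 × 0.536 = 1218
15–29: 1662 × 0.98 = 1629
30–44: 2273 × 0.978 = 2223
45–59: 3032 × 0.968 = 2935
60–74: 7212 × 0.981 = 7075
75–89: 5690 × 0.974 = 5542
Net migration: 15–29 + 460 → 2089
End of period: [1218, 2089, 2223, 2935, 7075, 5542]
[period 3]
Births: 2089 × 0.536 = 1120
15–29: 1218 × 0.98 = 1194
30–44: 2089 × 0.978 = 2043
45–59: 2223 × 0.968 = 2152
60–74: 2935 × 0.981 = 2879
75–89: 7075 × 0.974 = 6891
Net migration: 15–29 + 460 → 1654
End of period: [1120, 1654, 2043, 2152, 2879, 6891]
Scenario A total after 3 periods: 16739
Scenario B projection —
[period 1]
Births: 3100 × 0.486 = 1507
15–29: 1850 × 0.98 = 1813
30–44: 3100 × 0.978 = 3032
45–59: 7450 × 0.968 = 7212
60–74: 5800 × 0.981 = 5690
75–89: 2400 × 0.974 = 2338
Net migration: 15–29 + 460 → 2273
End of period: [1507, 2273, 3032, 7212, 5690, 2338]
[period 2]
Births: 2273 × 0.486 = 1105
15–29: 1507 × 0.98 = 1477
30–44: 2273 × 0.978 = 2223
45–59: 3032 × 0.968 = 2935
60–74: 7212 × 0.981 = 7075
75–89: 5690 × 0.974 = 5542
Net migration: 15–29 + 460 → 1937
End of period: [1105, 1937, 2223, 2935, 7075, 5542]
[period 3]
Births: 1937 × 0.486 = 941
15–29: 1105 × 0.98 = 1083
30–44: 1937 × 0.978 = 1894
45–59: 2223 × 0.968 = 2152
60–74: 2935 × 0.981 = 2879
75–89: 7075 × 0.974 = 6891
Net migration: 15–29 + 460 → 1543
End of period: [941, 1543, 1894, 2152, 2879, 6891]
Scenario B total after 3 periods: 16300
Difference B − A = 16300 − 16739 = -439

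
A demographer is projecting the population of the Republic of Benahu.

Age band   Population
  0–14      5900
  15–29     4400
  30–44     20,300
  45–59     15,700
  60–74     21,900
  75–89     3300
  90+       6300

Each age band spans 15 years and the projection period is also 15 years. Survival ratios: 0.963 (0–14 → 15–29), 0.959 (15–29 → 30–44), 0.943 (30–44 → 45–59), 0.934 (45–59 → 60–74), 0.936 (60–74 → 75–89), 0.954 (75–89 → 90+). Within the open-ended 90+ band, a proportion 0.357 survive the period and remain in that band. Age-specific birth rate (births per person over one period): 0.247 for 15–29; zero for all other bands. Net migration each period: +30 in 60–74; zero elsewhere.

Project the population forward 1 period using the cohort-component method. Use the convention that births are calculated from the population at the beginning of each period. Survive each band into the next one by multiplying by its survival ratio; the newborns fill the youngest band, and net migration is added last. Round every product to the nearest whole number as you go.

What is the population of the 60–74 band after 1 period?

[period 1]
Births: 4400 × 0.247 = 1087
15–29: 5900 × 0.963 = 5682
30–44: 4400 × 0.959 = 4220
45–59: 20300 × 0.943 = 19143
60–74: 15700 × 0.934 = 14664
75–89: 21900 × 0.936 = 20498
90+: 3300 × 0.954 + 6300 × 0.357 = 3148 + 2249 = 5397
Net migration: 60–74 + 30 → 14694
End of period: [1087, 5682, 4220, 19143, 14694, 20498, 5397]

14694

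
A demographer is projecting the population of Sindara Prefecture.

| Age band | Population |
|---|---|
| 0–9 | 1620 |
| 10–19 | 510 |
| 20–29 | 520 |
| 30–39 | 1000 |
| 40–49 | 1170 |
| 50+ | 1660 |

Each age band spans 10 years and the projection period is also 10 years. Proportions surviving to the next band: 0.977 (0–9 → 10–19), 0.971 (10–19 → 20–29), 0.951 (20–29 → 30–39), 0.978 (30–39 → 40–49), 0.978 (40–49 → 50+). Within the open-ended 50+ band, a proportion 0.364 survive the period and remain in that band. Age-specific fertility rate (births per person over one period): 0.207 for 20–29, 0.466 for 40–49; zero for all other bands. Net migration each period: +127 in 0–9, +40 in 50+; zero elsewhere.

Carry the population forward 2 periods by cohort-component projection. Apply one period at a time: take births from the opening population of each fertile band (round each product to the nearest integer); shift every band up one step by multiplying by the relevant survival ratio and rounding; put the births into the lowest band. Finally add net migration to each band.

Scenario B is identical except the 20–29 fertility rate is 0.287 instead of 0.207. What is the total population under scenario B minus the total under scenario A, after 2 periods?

80

Call the groups 1 to 6, youngest first.
Period 1:
Births: 520 * 0.207 = 108 ; 1170 * 0.466 = 545 ⇒ total 653
Group 2: 1620 * 0.977 = 1583
Group 3: 510 * 0.971 = 495
Group 4: 520 * 0.951 = 495
Group 5: 1000 * 0.978 = 978
Group 6: 1170 * 0.978 + 1660 * 0.364 = 1144 + 604 = 1748
Net migration: Group 1 + 127 → 780; Group 6 + 40 → 1788
Population now: 0–9=780, 10–19=1583, 20–29=495, 30–39=495, 40–49=978, 50+=1788
Period 2:
Births: 495 * 0.207 = 102 ; 978 * 0.466 = 456 ⇒ total 558
Group 2: 780 * 0.977 = 762
Group 3: 1583 * 0.971 = 1537
Group 4: 495 * 0.951 = 471
Group 5: 495 * 0.978 = 484
Group 6: 978 * 0.978 + 1788 * 0.364 = 956 + 651 = 1607
Net migration: Group 1 + 127 → 685; Group 6 + 40 → 1647
Population now: 0–9=685, 10–19=762, 20–29=1537, 30–39=471, 40–49=484, 50+=1647
Scenario A total after 2 periods: 5586
Scenario B projection —
Period 1:
Births: 520 * 0.287 = 149 ; 1170 * 0.466 = 545 ⇒ total 694
Group 2: 1620 * 0.977 = 1583
Group 3: 510 * 0.971 = 495
Group 4: 520 * 0.951 = 495
Group 5: 1000 * 0.978 = 978
Group 6: 1170 * 0.978 + 1660 * 0.364 = 1144 + 604 = 1748
Net migration: Group 1 + 127 → 821; Group 6 + 40 → 1788
Population now: 0–9=821, 10–19=1583, 20–29=495, 30–39=495, 40–49=978, 50+=1788
Period 2:
Births: 495 * 0.287 = 142 ; 978 * 0.466 = 456 ⇒ total 598
Group 2: 821 * 0.977 = 802
Group 3: 1583 * 0.971 = 1537
Group 4: 495 * 0.951 = 471
Group 5: 495 * 0.978 = 484
Group 6: 978 * 0.978 + 1788 * 0.364 = 956 + 651 = 1607
Net migration: Group 1 + 127 → 725; Group 6 + 40 → 1647
Population now: 0–9=725, 10–19=802, 20–29=1537, 30–39=471, 40–49=484, 50+=1647
Scenario B total after 2 periods: 5666
Difference B − A = 5666 − 5586 = 80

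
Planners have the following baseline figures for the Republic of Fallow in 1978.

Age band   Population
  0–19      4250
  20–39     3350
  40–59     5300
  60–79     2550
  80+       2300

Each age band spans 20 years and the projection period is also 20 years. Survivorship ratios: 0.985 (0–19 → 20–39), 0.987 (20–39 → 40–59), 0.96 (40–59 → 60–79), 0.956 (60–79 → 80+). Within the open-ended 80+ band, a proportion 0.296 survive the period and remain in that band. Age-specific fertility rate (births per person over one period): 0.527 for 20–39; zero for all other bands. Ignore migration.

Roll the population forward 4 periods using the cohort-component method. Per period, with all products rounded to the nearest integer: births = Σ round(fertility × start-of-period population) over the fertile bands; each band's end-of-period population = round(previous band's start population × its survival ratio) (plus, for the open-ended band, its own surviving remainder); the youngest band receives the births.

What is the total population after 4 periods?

11036

Numbering the groups 1..5 from youngest to oldest:
After projecting period 1:
Births: 3350 * 0.527 = 1765
Group 2: 4250 * 0.985 = 4186
Group 3: 3350 * 0.987 = 3306
Group 4: 5300 * 0.96 = 5088
Group 5: 2550 * 0.956 + 2300 * 0.296 = 2438 + 681 = 3119
→ [1765, 4186, 3306, 5088, 3119]
After projecting period 2:
Births: 4186 * 0.527 = 2206
Group 2: 1765 * 0.985 = 1739
Group 3: 4186 * 0.987 = 4132
Group 4: 3306 * 0.96 = 3174
Group 5: 5088 * 0.956 + 3119 * 0.296 = 4864 + 923 = 5787
→ [2206, 1739, 4132, 3174, 5787]
After projecting period 3:
Births: 1739 * 0.527 = 916
Group 2: 2206 * 0.985 = 2173
Group 3: 1739 * 0.987 = 1716
Group 4: 4132 * 0.96 = 3967
Group 5: 3174 * 0.956 + 5787 * 0.296 = 3034 + 1713 = 4747
→ [916, 2173, 1716, 3967, 4747]
After projecting period 4:
Births: 2173 * 0.527 = 1145
Group 2: 916 * 0.985 = 902
Group 3: 2173 * 0.987 = 2145
Group 4: 1716 * 0.96 = 1647
Group 5: 3967 * 0.956 + 4747 * 0.296 = 3792 + 1405 = 5197
→ [1145, 902, 2145, 1647, 5197]
Total after period 4: 1145 + 902 + 2145 + 1647 + 5197 = 11036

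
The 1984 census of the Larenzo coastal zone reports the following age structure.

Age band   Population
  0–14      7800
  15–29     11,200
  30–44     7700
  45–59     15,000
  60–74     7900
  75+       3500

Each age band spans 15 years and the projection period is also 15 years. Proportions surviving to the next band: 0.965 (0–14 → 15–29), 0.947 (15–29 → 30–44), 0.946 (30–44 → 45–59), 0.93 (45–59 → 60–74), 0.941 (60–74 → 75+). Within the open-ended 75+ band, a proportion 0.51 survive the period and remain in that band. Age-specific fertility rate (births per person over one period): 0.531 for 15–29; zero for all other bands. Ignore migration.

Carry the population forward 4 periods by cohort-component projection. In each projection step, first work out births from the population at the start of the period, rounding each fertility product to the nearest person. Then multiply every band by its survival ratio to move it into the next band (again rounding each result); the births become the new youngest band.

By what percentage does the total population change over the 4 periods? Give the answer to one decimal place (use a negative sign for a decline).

— Period 1 —
Births: 11200 × 0.531 = 5947
15–29: 7800 × 0.965 = 7527
30–44: 11200 × 0.947 = 10606
45–59: 7700 × 0.946 = 7284
60–74: 15000 × 0.93 = 13950
75+: 7900 × 0.941 + 3500 × 0.51 = 7434 + 1785 = 9219
→ [5947, 7527, 10606, 7284, 13950, 9219]
— Period 2 —
Births: 7527 × 0.531 = 3997
15–29: 5947 × 0.965 = 5739
30–44: 7527 × 0.947 = 7128
45–59: 10606 × 0.946 = 10033
60–74: 7284 × 0.93 = 6774
75+: 13950 × 0.941 + 9219 × 0.51 = 13127 + 4702 = 17829
→ [3997, 5739, 7128, 10033, 6774, 17829]
— Period 3 —
Births: 5739 × 0.531 = 3047
15–29: 3997 × 0.965 = 3857
30–44: 5739 × 0.947 = 5435
45–59: 7128 × 0.946 = 6743
60–74: 10033 × 0.93 = 9331
75+: 6774 × 0.941 + 17829 × 0.51 = 6374 + 9093 = 15467
→ [3047, 3857, 5435, 6743, 9331, 15467]
— Period 4 —
Births: 3857 × 0.531 = 2048
15–29: 3047 × 0.965 = 2940
30–44: 3857 × 0.947 = 3653
45–59: 5435 × 0.946 = 5142
60–74: 6743 × 0.93 = 6271
75+: 9331 × 0.941 + 15467 × 0.51 = 8780 + 7888 = 16668
→ [2048, 2940, 3653, 5142, 6271, 16668]
Total: 53100 → 36722; change = -16378; percentage change = -30.8%

-30.8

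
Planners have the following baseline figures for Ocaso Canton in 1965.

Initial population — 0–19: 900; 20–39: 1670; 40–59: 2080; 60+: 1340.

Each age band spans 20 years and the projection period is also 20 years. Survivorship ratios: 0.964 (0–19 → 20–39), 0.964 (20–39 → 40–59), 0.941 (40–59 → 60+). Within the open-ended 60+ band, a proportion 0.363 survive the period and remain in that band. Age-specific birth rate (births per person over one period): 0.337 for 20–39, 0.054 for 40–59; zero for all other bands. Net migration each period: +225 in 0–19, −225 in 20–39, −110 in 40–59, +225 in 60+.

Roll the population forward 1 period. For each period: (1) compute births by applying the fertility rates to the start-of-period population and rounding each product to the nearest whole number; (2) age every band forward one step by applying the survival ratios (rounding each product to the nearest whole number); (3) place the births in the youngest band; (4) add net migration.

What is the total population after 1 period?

— Period 1 —
Births: 1670 × 0.337 = 563 ; 2080 × 0.054 = 112 — total 675
20–39: 900 × 0.964 = 868
40–59: 1670 × 0.964 = 1610
60+: 2080 × 0.941 + 1340 × 0.363 = 1957 + 486 = 2443
Net migration: 0–19 + 225 → 900; 20–39 − 225 → 643; 40–59 − 110 → 1500; 60+ + 225 → 2668
→ [900, 643, 1500, 2668]
Total after period 1: 900 + 643 + 1500 + 2668 = 5711

5711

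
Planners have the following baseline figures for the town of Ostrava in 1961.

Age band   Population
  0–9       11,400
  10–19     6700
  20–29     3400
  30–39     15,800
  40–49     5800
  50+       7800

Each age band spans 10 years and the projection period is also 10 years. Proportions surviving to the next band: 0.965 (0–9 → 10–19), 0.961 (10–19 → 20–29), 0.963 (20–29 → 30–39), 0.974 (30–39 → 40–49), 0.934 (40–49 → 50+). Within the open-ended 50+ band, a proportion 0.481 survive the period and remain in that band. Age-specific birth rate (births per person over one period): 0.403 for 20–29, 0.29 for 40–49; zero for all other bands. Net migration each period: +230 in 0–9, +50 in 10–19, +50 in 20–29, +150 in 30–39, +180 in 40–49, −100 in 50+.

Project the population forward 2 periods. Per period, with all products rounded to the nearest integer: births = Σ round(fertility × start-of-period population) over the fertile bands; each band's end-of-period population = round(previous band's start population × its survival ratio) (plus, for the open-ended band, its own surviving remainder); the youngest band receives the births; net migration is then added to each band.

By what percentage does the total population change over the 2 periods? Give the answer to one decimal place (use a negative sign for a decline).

-1.8

Numbering the bands 1..6 from youngest to oldest:
Period 1:
Births: 3400 × 0.403 = 1370, 5800 × 0.29 = 1682 — total 3052
Band 2: 11400 × 0.965 = 11001
Band 3: 6700 × 0.961 = 6439
Band 4: 3400 × 0.963 = 3274
Band 5: 15800 × 0.974 = 15389
Band 6: 5800 × 0.934 + 7800 × 0.481 = 5417 + 3752 = 9169
Net migration: Band 1 + 230 → 3282; Band 2 + 50 → 11051; Band 3 + 50 → 6489; Band 4 + 150 → 3424; Band 5 + 180 → 15569; Band 6 − 100 → 9069
→ [3282, 11051, 6489, 3424, 15569, 9069]
Period 2:
Births: 6489 × 0.403 = 2615, 15569 × 0.29 = 4515 — total 7130
Band 2: 3282 × 0.965 = 3167
Band 3: 11051 × 0.961 = 10620
Band 4: 6489 × 0.963 = 6249
Band 5: 3424 × 0.974 = 3335
Band 6: 15569 × 0.934 + 9069 × 0.481 = 14541 + 4362 = 18903
Net migration: Band 1 + 230 → 7360; Band 2 + 50 → 3217; Band 3 + 50 → 10670; Band 4 + 150 → 6399; Band 5 + 180 → 3515; Band 6 − 100 → 18803
→ [7360, 3217, 10670, 6399, 3515, 18803]
Total: 50900 → 49964; change = -936; percentage change = -1.8%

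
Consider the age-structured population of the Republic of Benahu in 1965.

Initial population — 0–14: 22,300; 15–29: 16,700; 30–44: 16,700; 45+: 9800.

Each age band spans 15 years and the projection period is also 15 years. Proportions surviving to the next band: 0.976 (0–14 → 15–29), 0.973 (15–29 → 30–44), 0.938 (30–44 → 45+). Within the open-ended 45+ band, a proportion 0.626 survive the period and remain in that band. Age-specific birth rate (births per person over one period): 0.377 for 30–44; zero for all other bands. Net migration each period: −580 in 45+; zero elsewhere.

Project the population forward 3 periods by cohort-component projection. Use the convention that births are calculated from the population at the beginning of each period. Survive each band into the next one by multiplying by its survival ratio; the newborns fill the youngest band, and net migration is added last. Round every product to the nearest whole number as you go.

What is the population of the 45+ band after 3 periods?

Call the groups 1 to 4, youngest first.
[period 1]
Births: 16700 × 0.377 = 6296
Group 2: 22300 × 0.976 = 21765
Group 3: 16700 × 0.973 = 16249
Group 4: 16700 × 0.938 + 9800 × 0.626 = 15665 + 6135 = 21800
Net migration: Group 4 − 580 → 21220
Population now: 0–14=6296, 15–29=21765, 30–44=16249, 45+=21220
[period 2]
Births: 16249 × 0.377 = 6126
Group 2: 6296 × 0.976 = 6145
Group 3: 21765 × 0.973 = 21177
Group 4: 16249 × 0.938 + 21220 × 0.626 = 15242 + 13284 = 28526
Net migration: Group 4 − 580 → 27946
Population now: 0–14=6126, 15–29=6145, 30–44=21177, 45+=27946
[period 3]
Births: 21177 × 0.377 = 7984
Group 2: 6126 × 0.976 = 5979
Group 3: 6145 × 0.973 = 5979
Group 4: 21177 × 0.938 + 27946 × 0.626 = 19864 + 17494 = 37358
Net migration: Group 4 − 580 → 36778
Population now: 0–14=7984, 15–29=5979, 30–44=5979, 45+=36778

36778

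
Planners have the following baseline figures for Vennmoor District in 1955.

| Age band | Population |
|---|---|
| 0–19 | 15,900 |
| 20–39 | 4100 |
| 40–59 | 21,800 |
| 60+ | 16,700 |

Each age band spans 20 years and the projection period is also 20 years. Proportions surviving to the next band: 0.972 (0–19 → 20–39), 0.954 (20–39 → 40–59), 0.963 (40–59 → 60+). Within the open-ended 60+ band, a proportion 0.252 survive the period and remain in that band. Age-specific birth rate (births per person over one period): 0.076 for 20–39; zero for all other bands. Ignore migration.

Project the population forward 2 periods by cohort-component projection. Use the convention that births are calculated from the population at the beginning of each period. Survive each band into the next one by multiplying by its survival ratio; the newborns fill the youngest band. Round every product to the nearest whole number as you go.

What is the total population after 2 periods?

26339

Let band 1 be 0–19 through band 4 = 60+.
After projecting period 1:
Births: 4100 × 0.076 = 312
Band 2: 15900 × 0.972 = 15455
Band 3: 4100 × 0.954 = 3911
Band 4: 21800 × 0.963 + 16700 × 0.252 = 20993 + 4208 = 25201
→ [312, 15455, 3911, 25201]
After projecting period 2:
Births: 15455 × 0.076 = 1175
Band 2: 312 × 0.972 = 303
Band 3: 15455 × 0.954 = 14744
Band 4: 3911 × 0.963 + 25201 × 0.252 = 3766 + 6351 = 10117
→ [1175, 303, 14744, 10117]
Total after period 2: 1175 + 303 + 14744 + 10117 = 26339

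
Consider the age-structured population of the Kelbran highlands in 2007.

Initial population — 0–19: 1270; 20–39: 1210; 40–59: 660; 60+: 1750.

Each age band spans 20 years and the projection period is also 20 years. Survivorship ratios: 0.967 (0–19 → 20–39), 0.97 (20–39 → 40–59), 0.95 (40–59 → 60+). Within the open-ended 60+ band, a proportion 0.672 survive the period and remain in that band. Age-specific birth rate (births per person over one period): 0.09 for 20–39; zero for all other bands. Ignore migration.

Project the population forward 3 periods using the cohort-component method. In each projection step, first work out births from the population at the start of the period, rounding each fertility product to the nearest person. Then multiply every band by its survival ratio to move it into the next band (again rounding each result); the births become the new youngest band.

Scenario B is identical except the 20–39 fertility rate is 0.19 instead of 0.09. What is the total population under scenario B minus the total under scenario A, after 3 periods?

264

[period 1]
Births: 1210 × 0.09 = 109
20–39: 1270 × 0.967 = 1228
40–59: 1210 × 0.97 = 1174
60+: 660 × 0.95 + 1750 × 0.672 = 627 + 1176 = 1803
Giving 109 / 1228 / 1174 / 1803.
[period 2]
Births: 1228 × 0.09 = 111
20–39: 109 × 0.967 = 105
40–59: 1228 × 0.97 = 1191
60+: 1174 × 0.95 + 1803 × 0.672 = 1115 + 1212 = 2327
Giving 111 / 105 / 1191 / 2327.
[period 3]
Births: 105 × 0.09 = 9
20–39: 111 × 0.967 = 107
40–59: 105 × 0.97 = 102
60+: 1191 × 0.95 + 2327 × 0.672 = 1131 + 1564 = 2695
Giving 9 / 107 / 102 / 2695.
Scenario A total after 3 periods: 2913
Scenario B projection —
[period 1]
Births: 1210 × 0.19 = 230
20–39: 1270 × 0.967 = 1228
40–59: 1210 × 0.97 = 1174
60+: 660 × 0.95 + 1750 × 0.672 = 627 + 1176 = 1803
Giving 230 / 1228 / 1174 / 1803.
[period 2]
Births: 1228 × 0.19 = 233
20–39: 230 × 0.967 = 222
40–59: 1228 × 0.97 = 1191
60+: 1174 × 0.95 + 1803 × 0.672 = 1115 + 1212 = 2327
Giving 233 / 222 / 1191 / 2327.
[period 3]
Births: 222 × 0.19 = 42
20–39: 233 × 0.967 = 225
40–59: 222 × 0.97 = 215
60+: 1191 × 0.95 + 2327 × 0.672 = 1131 + 1564 = 2695
Giving 42 / 225 / 215 / 2695.
Scenario B total after 3 periods: 3177
Difference B − A = 3177 − 2913 = 264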